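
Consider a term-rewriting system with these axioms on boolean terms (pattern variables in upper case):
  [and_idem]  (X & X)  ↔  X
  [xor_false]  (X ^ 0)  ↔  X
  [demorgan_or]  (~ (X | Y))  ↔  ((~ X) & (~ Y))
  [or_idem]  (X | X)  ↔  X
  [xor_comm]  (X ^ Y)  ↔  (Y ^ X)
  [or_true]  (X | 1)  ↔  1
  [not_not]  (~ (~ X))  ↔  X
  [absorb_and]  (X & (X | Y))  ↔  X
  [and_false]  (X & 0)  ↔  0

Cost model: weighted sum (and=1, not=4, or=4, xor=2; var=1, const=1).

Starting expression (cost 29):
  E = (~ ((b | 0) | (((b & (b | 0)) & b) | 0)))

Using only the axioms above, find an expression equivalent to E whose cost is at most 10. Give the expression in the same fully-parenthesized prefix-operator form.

(~ (b | 0))   [cost 10]

step 1: absorb_and (→) rewrites (b & (b | 0)) into b, now (~ ((b | 0) | ((b & b) | 0)))
step 2: and_idem (→) rewrites (b & b) into b, now (~ ((b | 0) | (b | 0)))
step 3: or_idem (→) rewrites ((b | 0) | (b | 0)) into (b | 0), reaching cost 10 (bound 10)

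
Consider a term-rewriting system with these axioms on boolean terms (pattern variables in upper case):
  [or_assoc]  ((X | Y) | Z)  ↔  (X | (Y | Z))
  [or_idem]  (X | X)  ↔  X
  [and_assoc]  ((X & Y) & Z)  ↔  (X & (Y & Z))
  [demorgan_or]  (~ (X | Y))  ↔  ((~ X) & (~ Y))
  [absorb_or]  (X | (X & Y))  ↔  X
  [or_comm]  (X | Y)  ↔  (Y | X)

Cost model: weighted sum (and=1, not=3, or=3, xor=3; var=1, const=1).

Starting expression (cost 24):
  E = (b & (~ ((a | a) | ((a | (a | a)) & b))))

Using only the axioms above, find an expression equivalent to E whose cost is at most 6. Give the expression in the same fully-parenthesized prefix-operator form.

(b & (~ a))   [cost 6]

1. [or_idem →] (a | a)  →  a;  E = (b & (~ ((a | a) | ((a | a) & b))))
2. [absorb_or →] ((a | a) | ((a | a) & b))  →  (a | a);  E = (b & (~ (a | a)))
3. [or_idem →] (a | a)  →  a;  cost 6 ≤ 6, done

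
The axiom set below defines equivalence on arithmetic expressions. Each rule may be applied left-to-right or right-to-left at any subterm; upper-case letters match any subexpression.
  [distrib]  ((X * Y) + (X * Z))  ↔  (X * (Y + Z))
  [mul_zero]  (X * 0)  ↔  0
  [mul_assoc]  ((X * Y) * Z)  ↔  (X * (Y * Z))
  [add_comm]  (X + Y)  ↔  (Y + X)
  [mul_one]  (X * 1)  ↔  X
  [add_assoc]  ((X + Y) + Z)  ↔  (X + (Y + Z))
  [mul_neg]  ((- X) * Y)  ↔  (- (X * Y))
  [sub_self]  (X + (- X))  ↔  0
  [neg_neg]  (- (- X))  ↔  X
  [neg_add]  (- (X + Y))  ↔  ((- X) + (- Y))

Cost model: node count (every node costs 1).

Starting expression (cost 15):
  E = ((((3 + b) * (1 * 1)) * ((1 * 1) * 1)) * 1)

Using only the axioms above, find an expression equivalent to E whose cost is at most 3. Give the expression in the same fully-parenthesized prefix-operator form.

(3 + b)   [cost 3]

step 1: mul_one (→) rewrites ((((3 + b) * (1 * 1)) * ((1 * 1) * 1)) * 1) into (((3 + b) * (1 * 1)) * ((1 * 1) * 1))
step 2: mul_one (→) rewrites ((1 * 1) * 1) into (1 * 1), now (((3 + b) * (1 * 1)) * (1 * 1))
step 3: mul_one (→) rewrites (1 * 1) into 1, now (((3 + b) * 1) * (1 * 1))
step 4: mul_one (→) rewrites (1 * 1) into 1, now (((3 + b) * 1) * 1)
step 5: mul_one (→) rewrites ((3 + b) * 1) into (3 + b), now ((3 + b) * 1)
step 6: mul_one (→) rewrites ((3 + b) * 1) into (3 + b), reaching cost 3 (bound 3)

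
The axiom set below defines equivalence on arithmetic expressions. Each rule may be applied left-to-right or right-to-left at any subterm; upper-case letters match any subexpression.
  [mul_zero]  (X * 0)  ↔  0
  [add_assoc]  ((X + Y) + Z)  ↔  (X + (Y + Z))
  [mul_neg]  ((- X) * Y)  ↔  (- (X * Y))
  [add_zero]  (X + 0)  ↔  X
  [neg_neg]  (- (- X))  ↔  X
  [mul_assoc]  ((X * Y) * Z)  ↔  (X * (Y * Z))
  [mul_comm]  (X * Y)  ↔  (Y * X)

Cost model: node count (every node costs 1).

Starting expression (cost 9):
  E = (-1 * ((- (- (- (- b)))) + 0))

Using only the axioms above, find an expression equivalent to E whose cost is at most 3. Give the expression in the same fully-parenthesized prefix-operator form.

1. [neg_neg →] (- (- (- b)))  →  (- b);  E = (-1 * ((- (- b)) + 0))
2. [add_zero →] ((- (- b)) + 0)  →  (- (- b));  E = (-1 * (- (- b)))
3. [neg_neg →] (- (- b))  →  b;  cost 3 ≤ 3, done

(-1 * b)   [cost 3]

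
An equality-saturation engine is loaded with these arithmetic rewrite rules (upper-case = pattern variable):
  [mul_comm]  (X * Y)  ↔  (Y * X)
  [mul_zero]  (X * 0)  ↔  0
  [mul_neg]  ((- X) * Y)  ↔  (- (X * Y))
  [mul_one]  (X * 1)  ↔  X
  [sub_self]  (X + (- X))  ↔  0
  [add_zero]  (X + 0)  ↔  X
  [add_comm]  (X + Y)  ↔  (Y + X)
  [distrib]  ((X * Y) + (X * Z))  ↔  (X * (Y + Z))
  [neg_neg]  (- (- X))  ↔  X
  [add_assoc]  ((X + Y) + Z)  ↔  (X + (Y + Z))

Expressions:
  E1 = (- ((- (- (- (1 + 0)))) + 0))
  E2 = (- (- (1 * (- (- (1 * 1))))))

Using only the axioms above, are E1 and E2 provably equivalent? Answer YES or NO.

YES

1. [add_zero →] ((- (- (- (1 + 0)))) + 0)  →  (- (- (- (1 + 0))));  E1 = (- (- (- (- (1 + 0)))))
2. [add_zero →] (1 + 0)  →  1;  E1 = (- (- (- (- 1))))
3. [neg_neg →] (- (- (- (- 1))))  →  (- (- 1))
4. [mul_one ←] 1  →  (1 * 1);  E1 = (- (- (1 * 1)))
5. [neg_neg ←] 1  →  (- (- 1));  E1 = (- (- (1 * (- (- 1)))))
6. [mul_one ←] 1  →  (1 * 1);  this is E2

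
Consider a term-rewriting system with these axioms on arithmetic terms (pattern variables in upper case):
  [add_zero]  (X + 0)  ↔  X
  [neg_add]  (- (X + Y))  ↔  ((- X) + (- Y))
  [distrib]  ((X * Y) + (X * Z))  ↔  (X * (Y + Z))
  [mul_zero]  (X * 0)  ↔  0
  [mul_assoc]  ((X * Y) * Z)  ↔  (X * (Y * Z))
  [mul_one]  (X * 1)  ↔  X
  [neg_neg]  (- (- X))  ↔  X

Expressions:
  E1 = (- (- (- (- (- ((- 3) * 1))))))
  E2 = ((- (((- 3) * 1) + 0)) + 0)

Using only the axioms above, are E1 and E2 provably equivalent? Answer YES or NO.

step 1: neg_neg (→) rewrites (- (- (- (- (- ((- 3) * 1)))))) into (- (- (- ((- 3) * 1))))
step 2: mul_one (→) rewrites ((- 3) * 1) into (- 3), now (- (- (- (- 3))))
step 3: neg_neg (→) rewrites (- (- (- 3))) into (- 3), now (- (- 3))
step 4: add_zero (←) rewrites (- (- 3)) into ((- (- 3)) + 0)
step 5: mul_one (←) rewrites (- 3) into ((- 3) * 1), now ((- ((- 3) * 1)) + 0)
step 6: add_zero (←) rewrites ((- 3) * 1) into (((- 3) * 1) + 0), which is E2

YES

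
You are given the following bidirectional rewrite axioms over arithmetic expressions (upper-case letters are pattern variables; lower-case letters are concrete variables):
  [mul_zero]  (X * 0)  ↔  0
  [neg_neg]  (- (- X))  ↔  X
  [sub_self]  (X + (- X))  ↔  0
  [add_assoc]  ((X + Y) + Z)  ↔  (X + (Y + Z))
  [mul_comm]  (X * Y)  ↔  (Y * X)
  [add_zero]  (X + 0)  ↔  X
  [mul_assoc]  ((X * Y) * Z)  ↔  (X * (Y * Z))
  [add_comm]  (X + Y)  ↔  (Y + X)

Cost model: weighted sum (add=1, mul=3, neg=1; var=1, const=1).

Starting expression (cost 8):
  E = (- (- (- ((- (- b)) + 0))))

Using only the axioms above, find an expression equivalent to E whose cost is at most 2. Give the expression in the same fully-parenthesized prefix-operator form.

(- b)   [cost 2]

step 1: neg_neg (→) rewrites (- (- b)) into b, now (- (- (- (b + 0))))
step 2: add_zero (→) rewrites (b + 0) into b, now (- (- (- b)))
step 3: neg_neg (→) rewrites (- (- (- b))) into (- b), reaching cost 2 (bound 2)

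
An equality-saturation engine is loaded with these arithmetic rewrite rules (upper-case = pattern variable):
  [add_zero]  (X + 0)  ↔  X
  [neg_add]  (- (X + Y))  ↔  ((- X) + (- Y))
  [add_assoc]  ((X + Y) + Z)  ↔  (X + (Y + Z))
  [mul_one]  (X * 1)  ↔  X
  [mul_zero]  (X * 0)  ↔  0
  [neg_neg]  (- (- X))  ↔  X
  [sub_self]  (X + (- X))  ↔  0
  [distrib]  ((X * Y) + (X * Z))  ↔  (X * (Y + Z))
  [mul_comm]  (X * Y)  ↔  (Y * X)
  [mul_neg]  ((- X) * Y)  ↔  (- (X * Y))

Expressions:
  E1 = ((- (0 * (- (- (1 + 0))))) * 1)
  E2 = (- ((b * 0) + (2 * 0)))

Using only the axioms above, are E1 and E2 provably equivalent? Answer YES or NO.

YES

1. [neg_neg →] (- (- (1 + 0)))  →  (1 + 0);  E1 = ((- (0 * (1 + 0))) * 1)
2. [mul_one →] ((- (0 * (1 + 0))) * 1)  →  (- (0 * (1 + 0)))
3. [add_zero →] (1 + 0)  →  1;  E1 = (- (0 * 1))
4. [mul_one →] (0 * 1)  →  0;  E1 = (- 0)
5. [add_zero ←] 0  →  (0 + 0);  E1 = (- (0 + 0))
6. [mul_zero ←] 0  →  (2 * 0);  E1 = (- (0 + (2 * 0)))
7. [mul_zero ←] 0  →  (b * 0);  this is E2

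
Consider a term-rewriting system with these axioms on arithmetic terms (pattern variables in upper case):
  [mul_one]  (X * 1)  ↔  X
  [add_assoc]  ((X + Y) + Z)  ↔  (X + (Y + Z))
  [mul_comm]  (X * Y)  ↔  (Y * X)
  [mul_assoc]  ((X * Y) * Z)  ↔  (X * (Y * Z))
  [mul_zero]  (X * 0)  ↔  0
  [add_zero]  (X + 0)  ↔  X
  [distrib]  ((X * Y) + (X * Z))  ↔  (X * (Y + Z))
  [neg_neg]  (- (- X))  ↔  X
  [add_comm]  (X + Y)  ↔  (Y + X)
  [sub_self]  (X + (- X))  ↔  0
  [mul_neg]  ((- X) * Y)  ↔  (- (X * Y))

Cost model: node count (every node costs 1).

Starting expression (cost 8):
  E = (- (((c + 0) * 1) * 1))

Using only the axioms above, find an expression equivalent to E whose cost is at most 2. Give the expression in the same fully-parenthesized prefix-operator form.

(- c)   [cost 2]

step 1: mul_one (→) rewrites (((c + 0) * 1) * 1) into ((c + 0) * 1), now (- ((c + 0) * 1))
step 2: mul_one (→) rewrites ((c + 0) * 1) into (c + 0), now (- (c + 0))
step 3: add_zero (→) rewrites (c + 0) into c, reaching cost 2 (bound 2)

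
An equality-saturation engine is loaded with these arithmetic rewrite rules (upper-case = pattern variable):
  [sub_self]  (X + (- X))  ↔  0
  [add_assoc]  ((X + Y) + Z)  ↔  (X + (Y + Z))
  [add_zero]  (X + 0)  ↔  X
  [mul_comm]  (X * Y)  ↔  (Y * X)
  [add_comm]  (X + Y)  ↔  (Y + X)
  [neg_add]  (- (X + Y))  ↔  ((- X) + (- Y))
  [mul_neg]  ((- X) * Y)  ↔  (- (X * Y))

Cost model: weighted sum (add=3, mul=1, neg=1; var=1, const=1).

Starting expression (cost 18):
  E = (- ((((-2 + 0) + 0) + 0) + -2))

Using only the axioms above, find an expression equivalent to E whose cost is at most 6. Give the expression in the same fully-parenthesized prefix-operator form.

(1) (((-2 + 0) + 0) + 0)  =[add_zero →]=  ((-2 + 0) + 0)    ⊢ (- (((-2 + 0) + 0) + -2))
(2) ((-2 + 0) + 0)  =[add_zero →]=  (-2 + 0)    ⊢ (- ((-2 + 0) + -2))
(3) (-2 + 0)  =[add_zero →]=  -2    ⊢ cost 6, within 6

(- (-2 + -2))   [cost 6]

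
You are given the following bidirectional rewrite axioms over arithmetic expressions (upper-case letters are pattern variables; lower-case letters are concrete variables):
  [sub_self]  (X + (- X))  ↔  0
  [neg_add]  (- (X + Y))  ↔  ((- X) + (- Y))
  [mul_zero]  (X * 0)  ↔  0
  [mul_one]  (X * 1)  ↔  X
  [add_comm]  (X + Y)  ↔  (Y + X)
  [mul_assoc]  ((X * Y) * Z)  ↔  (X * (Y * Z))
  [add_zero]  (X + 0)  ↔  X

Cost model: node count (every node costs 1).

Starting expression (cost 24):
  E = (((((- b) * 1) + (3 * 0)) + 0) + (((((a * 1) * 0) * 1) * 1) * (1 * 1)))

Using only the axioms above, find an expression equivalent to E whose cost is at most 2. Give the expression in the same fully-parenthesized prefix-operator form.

(- b)   [cost 2]

(1) (((a * 1) * 0) * 1)  =[mul_one →]=  ((a * 1) * 0)    ⊢ (((((- b) * 1) + (3 * 0)) + 0) + ((((a * 1) * 0) * 1) * (1 * 1)))
(2) (3 * 0)  =[mul_zero →]=  0    ⊢ (((((- b) * 1) + 0) + 0) + ((((a * 1) * 0) * 1) * (1 * 1)))
(3) (((- b) * 1) + 0)  =[add_zero →]=  ((- b) * 1)    ⊢ ((((- b) * 1) + 0) + ((((a * 1) * 0) * 1) * (1 * 1)))
(4) (a * 1)  =[mul_one →]=  a    ⊢ ((((- b) * 1) + 0) + (((a * 0) * 1) * (1 * 1)))
(5) (1 * 1)  =[mul_one →]=  1    ⊢ ((((- b) * 1) + 0) + (((a * 0) * 1) * 1))
(6) (((a * 0) * 1) * 1)  =[mul_one →]=  ((a * 0) * 1)    ⊢ ((((- b) * 1) + 0) + ((a * 0) * 1))
(7) ((- b) * 1)  =[mul_one →]=  (- b)    ⊢ (((- b) + 0) + ((a * 0) * 1))
(8) ((a * 0) * 1)  =[mul_one →]=  (a * 0)    ⊢ (((- b) + 0) + (a * 0))
(9) (a * 0)  =[mul_zero →]=  0    ⊢ (((- b) + 0) + 0)
(10) (((- b) + 0) + 0)  =[add_zero →]=  ((- b) + 0)
(11) ((- b) + 0)  =[add_zero →]=  (- b)    ⊢ cost 2, within 2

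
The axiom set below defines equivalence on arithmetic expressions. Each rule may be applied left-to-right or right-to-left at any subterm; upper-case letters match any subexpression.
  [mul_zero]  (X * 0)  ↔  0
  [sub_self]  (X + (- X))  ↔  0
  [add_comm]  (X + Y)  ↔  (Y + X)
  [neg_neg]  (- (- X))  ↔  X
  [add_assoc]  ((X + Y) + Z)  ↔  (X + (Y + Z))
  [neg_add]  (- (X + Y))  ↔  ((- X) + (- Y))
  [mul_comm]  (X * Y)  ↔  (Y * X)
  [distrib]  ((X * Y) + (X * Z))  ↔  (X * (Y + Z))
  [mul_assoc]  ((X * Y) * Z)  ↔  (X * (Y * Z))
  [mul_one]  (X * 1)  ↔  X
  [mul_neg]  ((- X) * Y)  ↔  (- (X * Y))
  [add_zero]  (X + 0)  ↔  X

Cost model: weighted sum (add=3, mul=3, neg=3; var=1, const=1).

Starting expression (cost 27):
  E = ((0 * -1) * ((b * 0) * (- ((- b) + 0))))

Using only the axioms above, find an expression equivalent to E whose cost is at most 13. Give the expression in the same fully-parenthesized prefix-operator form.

((0 * -1) * (0 * b))   [cost 13]

1. [add_zero →] ((- b) + 0)  →  (- b);  E = ((0 * -1) * ((b * 0) * (- (- b))))
2. [mul_zero →] (b * 0)  →  0;  E = ((0 * -1) * (0 * (- (- b))))
3. [neg_neg →] (- (- b))  →  b;  cost 13 ≤ 13, done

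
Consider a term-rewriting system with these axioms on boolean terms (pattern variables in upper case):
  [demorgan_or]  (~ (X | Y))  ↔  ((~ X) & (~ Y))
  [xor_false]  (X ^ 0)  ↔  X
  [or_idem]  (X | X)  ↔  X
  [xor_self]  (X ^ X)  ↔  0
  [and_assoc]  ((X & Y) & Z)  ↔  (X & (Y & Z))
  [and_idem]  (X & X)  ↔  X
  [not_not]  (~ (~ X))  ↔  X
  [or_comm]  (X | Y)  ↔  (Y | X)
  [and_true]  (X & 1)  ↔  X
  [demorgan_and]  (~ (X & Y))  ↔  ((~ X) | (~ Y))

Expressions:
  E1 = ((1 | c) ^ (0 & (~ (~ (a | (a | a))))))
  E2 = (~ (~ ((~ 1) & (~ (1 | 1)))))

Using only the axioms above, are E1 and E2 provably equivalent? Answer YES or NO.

The axioms are sound identities: if E1 ↔* E2 then E1 and E2 evaluate identically under any assignment.
Under a=0, c=0: E1 evaluates to 1, E2 to 0. Distinct ⇒ no rewrite sequence connects them.

NO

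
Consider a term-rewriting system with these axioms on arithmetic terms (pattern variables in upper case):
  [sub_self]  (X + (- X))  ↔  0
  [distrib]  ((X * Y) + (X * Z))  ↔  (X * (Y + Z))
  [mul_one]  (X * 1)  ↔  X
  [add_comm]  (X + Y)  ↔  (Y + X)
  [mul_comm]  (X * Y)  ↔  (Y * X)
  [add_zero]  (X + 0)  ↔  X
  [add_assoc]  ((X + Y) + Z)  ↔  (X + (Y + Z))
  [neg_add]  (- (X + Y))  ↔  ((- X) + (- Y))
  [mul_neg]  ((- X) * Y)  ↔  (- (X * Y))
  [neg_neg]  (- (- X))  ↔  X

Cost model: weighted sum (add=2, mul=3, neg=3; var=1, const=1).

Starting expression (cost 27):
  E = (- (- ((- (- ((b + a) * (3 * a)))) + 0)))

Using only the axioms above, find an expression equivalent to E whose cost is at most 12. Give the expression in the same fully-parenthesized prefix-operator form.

((b + a) * (3 * a))   [cost 12]

1. [add_zero →] ((- (- ((b + a) * (3 * a)))) + 0)  →  (- (- ((b + a) * (3 * a))));  E = (- (- (- (- ((b + a) * (3 * a))))))
2. [neg_neg →] (- (- (- ((b + a) * (3 * a)))))  →  (- ((b + a) * (3 * a)));  E = (- (- ((b + a) * (3 * a))))
3. [neg_neg →] (- (- ((b + a) * (3 * a))))  →  ((b + a) * (3 * a));  cost 12 ≤ 12, done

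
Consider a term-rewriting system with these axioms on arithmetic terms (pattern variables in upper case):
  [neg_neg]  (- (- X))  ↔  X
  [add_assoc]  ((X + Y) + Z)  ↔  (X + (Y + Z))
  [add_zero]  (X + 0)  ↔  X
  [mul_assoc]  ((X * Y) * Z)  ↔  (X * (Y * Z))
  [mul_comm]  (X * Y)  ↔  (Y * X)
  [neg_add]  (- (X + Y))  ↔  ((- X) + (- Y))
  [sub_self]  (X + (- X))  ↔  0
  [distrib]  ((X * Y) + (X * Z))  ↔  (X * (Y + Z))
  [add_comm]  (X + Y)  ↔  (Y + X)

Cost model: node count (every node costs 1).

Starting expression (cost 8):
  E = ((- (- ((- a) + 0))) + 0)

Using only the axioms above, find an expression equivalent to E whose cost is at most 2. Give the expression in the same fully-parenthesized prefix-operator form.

(1) ((- (- ((- a) + 0))) + 0)  =[add_zero →]=  (- (- ((- a) + 0)))
(2) ((- a) + 0)  =[add_zero →]=  (- a)    ⊢ (- (- (- a)))
(3) (- (- a))  =[neg_neg →]=  a    ⊢ cost 2, within 2

(- a)   [cost 2]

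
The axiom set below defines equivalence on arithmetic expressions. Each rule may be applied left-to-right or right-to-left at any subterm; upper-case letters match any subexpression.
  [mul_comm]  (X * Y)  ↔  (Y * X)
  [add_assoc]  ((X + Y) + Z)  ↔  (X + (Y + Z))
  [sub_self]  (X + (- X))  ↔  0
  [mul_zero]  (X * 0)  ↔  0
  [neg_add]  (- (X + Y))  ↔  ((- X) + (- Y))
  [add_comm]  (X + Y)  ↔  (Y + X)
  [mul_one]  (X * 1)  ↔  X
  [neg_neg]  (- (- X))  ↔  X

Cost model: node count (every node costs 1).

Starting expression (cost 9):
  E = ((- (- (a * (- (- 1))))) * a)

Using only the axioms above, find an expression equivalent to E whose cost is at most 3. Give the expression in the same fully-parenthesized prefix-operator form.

1. [neg_neg →] (- (- 1))  →  1;  E = ((- (- (a * 1))) * a)
2. [neg_neg →] (- (- (a * 1)))  →  (a * 1);  E = ((a * 1) * a)
3. [mul_one →] (a * 1)  →  a;  cost 3 ≤ 3, done

(a * a)   [cost 3]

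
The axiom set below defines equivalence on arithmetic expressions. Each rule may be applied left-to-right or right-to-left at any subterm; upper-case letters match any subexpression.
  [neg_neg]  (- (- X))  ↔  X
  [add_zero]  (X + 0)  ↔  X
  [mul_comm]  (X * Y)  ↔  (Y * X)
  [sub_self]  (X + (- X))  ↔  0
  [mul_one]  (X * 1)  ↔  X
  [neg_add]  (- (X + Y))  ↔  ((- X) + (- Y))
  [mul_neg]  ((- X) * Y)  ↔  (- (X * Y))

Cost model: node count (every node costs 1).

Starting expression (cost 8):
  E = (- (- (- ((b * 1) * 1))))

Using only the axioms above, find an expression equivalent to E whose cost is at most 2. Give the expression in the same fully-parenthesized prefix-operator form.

1. [mul_one →] (b * 1)  →  b;  E = (- (- (- (b * 1))))
2. [mul_one →] (b * 1)  →  b;  E = (- (- (- b)))
3. [neg_neg →] (- (- (- b)))  →  (- b);  cost 2 ≤ 2, done

(- b)   [cost 2]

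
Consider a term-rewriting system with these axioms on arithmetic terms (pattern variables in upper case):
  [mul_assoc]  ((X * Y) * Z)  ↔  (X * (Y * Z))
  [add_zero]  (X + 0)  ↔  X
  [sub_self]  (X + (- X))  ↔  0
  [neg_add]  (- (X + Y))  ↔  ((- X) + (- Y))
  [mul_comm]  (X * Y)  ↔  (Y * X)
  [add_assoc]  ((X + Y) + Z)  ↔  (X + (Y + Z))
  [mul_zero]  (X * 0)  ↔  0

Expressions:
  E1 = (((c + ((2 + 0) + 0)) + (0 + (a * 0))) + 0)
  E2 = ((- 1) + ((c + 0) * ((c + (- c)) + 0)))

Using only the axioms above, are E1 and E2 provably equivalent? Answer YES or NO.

The axioms are sound identities: if E1 ↔* E2 then E1 and E2 evaluate identically under any assignment.
Under a=0, c=0: E1 evaluates to 2, E2 to -1. Distinct ⇒ no rewrite sequence connects them.

NO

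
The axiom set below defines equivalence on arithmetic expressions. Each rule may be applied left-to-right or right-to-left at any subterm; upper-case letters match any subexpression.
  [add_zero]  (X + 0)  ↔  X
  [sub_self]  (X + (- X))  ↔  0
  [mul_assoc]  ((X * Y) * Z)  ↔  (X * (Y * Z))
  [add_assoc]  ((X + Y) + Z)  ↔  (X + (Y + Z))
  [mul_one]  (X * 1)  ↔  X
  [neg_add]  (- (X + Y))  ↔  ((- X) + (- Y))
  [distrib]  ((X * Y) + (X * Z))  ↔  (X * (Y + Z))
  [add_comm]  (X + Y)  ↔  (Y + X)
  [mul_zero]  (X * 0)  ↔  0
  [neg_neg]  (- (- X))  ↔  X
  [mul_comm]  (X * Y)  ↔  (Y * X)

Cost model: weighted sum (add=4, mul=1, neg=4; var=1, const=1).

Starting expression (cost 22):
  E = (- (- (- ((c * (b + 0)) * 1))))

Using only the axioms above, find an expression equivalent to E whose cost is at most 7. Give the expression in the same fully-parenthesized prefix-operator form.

step 1: add_zero (→) rewrites (b + 0) into b, now (- (- (- ((c * b) * 1))))
step 2: mul_one (→) rewrites ((c * b) * 1) into (c * b), now (- (- (- (c * b))))
step 3: neg_neg (→) rewrites (- (- (- (c * b)))) into (- (c * b)), reaching cost 7 (bound 7)

(- (c * b))   [cost 7]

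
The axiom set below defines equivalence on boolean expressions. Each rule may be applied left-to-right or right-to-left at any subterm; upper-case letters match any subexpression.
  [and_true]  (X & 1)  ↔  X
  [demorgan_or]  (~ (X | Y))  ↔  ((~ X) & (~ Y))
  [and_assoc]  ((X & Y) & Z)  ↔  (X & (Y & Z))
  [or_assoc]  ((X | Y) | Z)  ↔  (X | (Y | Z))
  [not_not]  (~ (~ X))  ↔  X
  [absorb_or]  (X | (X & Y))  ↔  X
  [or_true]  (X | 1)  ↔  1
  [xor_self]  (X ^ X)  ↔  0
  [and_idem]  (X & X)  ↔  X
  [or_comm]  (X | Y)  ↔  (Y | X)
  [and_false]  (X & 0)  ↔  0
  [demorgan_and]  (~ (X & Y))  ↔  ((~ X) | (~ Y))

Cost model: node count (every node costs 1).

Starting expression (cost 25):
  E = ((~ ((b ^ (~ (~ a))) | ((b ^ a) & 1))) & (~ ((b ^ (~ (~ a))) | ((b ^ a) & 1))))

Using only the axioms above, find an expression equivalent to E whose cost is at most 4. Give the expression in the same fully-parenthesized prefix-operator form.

(~ (b ^ a))   [cost 4]

step 1: and_idem (→) rewrites ((~ ((b ^ (~ (~ a))) | ((b ^ a) & 1))) & (~ ((b ^ (~ (~ a))) | ((b ^ a) & 1)))) into (~ ((b ^ (~ (~ a))) | ((b ^ a) & 1)))
step 2: not_not (→) rewrites (~ (~ a)) into a, now (~ ((b ^ a) | ((b ^ a) & 1)))
step 3: absorb_or (→) rewrites ((b ^ a) | ((b ^ a) & 1)) into (b ^ a), reaching cost 4 (bound 4)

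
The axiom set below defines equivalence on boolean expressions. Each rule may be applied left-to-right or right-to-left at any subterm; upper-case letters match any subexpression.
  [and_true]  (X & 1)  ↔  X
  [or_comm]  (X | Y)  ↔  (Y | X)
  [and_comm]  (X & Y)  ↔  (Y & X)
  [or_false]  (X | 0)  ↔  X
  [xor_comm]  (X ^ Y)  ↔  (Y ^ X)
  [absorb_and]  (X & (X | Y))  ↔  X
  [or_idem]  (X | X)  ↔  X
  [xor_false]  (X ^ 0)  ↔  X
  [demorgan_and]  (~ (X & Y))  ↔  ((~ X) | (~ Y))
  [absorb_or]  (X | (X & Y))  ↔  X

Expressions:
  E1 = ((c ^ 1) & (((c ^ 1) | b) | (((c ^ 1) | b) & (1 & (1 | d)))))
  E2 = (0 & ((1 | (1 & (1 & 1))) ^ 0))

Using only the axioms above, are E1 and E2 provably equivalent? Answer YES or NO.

NO

Every axiom is a valid identity, so a rewrite proof would force E1 and E2 to agree under every assignment.
At b=0, c=0, d=0: E1 = 1 but E2 = 0; they differ, so no derivation exists.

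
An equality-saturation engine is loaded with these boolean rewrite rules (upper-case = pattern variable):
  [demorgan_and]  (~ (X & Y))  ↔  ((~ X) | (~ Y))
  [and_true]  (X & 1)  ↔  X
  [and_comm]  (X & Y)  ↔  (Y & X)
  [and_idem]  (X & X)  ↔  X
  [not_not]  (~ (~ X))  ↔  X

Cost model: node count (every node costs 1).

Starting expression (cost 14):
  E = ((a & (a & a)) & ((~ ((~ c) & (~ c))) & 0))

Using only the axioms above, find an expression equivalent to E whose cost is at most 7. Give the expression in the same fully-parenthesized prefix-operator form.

(1) ((~ c) & (~ c))  =[and_idem →]=  (~ c)    ⊢ ((a & (a & a)) & ((~ (~ c)) & 0))
(2) (~ (~ c))  =[not_not →]=  c    ⊢ ((a & (a & a)) & (c & 0))
(3) (a & a)  =[and_idem →]=  a    ⊢ cost 7, within 7

((a & a) & (c & 0))   [cost 7]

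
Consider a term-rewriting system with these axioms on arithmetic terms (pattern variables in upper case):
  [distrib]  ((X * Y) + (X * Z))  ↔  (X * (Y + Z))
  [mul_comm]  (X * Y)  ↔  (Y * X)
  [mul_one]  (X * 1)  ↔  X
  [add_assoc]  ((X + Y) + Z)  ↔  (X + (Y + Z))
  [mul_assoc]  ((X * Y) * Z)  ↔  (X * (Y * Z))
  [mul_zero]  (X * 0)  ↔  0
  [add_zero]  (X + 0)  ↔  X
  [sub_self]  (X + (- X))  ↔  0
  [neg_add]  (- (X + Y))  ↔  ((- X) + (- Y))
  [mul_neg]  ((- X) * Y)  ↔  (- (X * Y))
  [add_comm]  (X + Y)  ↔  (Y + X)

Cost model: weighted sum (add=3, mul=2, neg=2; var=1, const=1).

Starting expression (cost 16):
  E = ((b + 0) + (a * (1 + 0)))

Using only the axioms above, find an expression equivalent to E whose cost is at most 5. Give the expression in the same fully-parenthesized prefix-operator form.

(b + a)   [cost 5]

(1) (1 + 0)  =[add_zero →]=  1    ⊢ ((b + 0) + (a * 1))
(2) (b + 0)  =[add_zero →]=  b    ⊢ (b + (a * 1))
(3) (a * 1)  =[mul_one →]=  a    ⊢ cost 5, within 5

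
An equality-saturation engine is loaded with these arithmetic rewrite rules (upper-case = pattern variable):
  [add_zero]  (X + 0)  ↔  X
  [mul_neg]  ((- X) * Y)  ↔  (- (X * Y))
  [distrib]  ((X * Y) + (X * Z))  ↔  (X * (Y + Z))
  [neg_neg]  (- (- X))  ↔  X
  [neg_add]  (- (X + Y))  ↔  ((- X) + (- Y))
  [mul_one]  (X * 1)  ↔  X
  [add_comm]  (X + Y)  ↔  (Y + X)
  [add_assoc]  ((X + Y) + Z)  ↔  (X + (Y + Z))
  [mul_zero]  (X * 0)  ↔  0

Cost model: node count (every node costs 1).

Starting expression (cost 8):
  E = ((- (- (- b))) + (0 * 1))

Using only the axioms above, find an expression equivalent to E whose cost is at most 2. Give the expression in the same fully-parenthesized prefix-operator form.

1. [mul_one →] (0 * 1)  →  0;  E = ((- (- (- b))) + 0)
2. [neg_neg →] (- (- b))  →  b;  E = ((- b) + 0)
3. [add_zero →] ((- b) + 0)  →  (- b);  cost 2 ≤ 2, done

(- b)   [cost 2]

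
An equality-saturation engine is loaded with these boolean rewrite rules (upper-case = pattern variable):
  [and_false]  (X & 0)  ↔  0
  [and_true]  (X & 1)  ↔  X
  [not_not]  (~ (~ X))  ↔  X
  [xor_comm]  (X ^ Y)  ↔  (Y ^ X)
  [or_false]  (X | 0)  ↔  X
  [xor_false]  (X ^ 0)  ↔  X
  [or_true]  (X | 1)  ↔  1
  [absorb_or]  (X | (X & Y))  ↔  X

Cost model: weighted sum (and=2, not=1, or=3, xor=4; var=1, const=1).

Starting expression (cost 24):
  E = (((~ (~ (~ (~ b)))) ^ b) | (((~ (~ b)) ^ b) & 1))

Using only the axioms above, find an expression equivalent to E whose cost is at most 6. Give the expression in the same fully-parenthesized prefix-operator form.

(b ^ b)   [cost 6]

step 1: not_not (→) rewrites (~ (~ (~ b))) into (~ b), now (((~ (~ b)) ^ b) | (((~ (~ b)) ^ b) & 1))
step 2: absorb_or (→) rewrites (((~ (~ b)) ^ b) | (((~ (~ b)) ^ b) & 1)) into ((~ (~ b)) ^ b)
step 3: not_not (→) rewrites (~ (~ b)) into b, reaching cost 6 (bound 6)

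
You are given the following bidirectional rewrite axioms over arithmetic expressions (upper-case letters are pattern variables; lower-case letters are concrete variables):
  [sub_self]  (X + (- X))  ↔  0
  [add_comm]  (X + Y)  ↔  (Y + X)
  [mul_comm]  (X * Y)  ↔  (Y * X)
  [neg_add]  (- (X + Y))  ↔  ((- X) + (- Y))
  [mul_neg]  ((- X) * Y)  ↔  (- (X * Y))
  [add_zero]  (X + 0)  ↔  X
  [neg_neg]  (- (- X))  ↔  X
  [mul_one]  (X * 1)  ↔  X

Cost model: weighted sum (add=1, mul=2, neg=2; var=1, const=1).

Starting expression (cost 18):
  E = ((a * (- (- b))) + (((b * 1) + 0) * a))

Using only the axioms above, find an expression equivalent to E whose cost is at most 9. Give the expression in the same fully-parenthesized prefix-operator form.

1. [mul_one →] (b * 1)  →  b;  E = ((a * (- (- b))) + ((b + 0) * a))
2. [add_zero →] (b + 0)  →  b;  E = ((a * (- (- b))) + (b * a))
3. [neg_neg →] (- (- b))  →  b;  cost 9 ≤ 9, done

((a * b) + (b * a))   [cost 9]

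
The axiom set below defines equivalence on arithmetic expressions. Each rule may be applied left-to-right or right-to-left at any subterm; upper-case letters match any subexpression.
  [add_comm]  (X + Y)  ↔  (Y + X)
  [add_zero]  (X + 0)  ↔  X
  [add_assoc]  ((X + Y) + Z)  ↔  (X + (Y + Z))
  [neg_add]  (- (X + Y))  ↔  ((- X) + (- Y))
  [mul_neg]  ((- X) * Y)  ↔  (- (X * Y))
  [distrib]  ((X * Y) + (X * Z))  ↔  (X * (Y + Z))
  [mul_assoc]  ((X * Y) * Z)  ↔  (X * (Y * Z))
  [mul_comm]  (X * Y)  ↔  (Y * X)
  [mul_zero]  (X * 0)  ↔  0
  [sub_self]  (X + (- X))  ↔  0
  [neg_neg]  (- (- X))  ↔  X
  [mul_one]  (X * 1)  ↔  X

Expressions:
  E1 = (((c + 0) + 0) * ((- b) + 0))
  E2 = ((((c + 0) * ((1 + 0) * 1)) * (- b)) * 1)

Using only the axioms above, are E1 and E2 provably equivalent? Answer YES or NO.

YES

step 1: add_zero (→) rewrites ((- b) + 0) into (- b), now (((c + 0) + 0) * (- b))
step 2: add_zero (→) rewrites (c + 0) into c, now ((c + 0) * (- b))
step 3: mul_one (←) rewrites ((c + 0) * (- b)) into (((c + 0) * (- b)) * 1)
step 4: mul_one (←) rewrites (c + 0) into ((c + 0) * 1), now ((((c + 0) * 1) * (- b)) * 1)
step 5: add_zero (←) rewrites 1 into (1 + 0), now ((((c + 0) * (1 + 0)) * (- b)) * 1)
step 6: mul_one (←) rewrites (1 + 0) into ((1 + 0) * 1), which is E2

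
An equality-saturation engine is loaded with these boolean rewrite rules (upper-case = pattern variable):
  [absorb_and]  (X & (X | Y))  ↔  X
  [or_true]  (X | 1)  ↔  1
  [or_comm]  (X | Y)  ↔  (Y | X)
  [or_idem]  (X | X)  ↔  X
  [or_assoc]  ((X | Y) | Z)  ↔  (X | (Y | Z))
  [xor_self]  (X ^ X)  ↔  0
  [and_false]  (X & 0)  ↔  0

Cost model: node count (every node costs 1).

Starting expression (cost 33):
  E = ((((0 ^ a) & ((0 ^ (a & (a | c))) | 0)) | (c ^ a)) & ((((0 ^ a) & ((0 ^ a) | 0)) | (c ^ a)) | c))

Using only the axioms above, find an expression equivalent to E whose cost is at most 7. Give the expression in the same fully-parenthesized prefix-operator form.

((0 ^ a) | (c ^ a))   [cost 7]

(1) (a & (a | c))  =[absorb_and →]=  a    ⊢ ((((0 ^ a) & ((0 ^ a) | 0)) | (c ^ a)) & ((((0 ^ a) & ((0 ^ a) | 0)) | (c ^ a)) | c))
(2) ((((0 ^ a) & ((0 ^ a) | 0)) | (c ^ a)) & ((((0 ^ a) & ((0 ^ a) | 0)) | (c ^ a)) | c))  =[absorb_and →]=  (((0 ^ a) & ((0 ^ a) | 0)) | (c ^ a))
(3) ((0 ^ a) & ((0 ^ a) | 0))  =[absorb_and →]=  (0 ^ a)    ⊢ cost 7, within 7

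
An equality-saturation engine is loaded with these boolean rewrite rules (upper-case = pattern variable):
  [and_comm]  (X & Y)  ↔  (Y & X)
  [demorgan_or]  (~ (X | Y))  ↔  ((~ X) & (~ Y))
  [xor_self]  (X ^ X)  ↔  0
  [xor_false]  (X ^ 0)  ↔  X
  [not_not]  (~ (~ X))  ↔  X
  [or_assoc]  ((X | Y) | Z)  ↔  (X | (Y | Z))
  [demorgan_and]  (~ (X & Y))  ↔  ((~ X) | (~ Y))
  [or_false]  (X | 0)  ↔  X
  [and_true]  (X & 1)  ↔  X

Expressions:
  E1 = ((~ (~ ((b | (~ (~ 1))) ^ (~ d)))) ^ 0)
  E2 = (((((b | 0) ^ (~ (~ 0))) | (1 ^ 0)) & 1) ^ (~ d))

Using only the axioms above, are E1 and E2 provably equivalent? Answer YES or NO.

1. [not_not →] (~ (~ ((b | (~ (~ 1))) ^ (~ d))))  →  ((b | (~ (~ 1))) ^ (~ d));  E1 = (((b | (~ (~ 1))) ^ (~ d)) ^ 0)
2. [xor_false →] (((b | (~ (~ 1))) ^ (~ d)) ^ 0)  →  ((b | (~ (~ 1))) ^ (~ d))
3. [not_not →] (~ (~ 1))  →  1;  E1 = ((b | 1) ^ (~ d))
4. [and_true ←] (b | 1)  →  ((b | 1) & 1);  E1 = (((b | 1) & 1) ^ (~ d))
5. [xor_false ←] 1  →  (1 ^ 0);  E1 = (((b | (1 ^ 0)) & 1) ^ (~ d))
6. [or_false ←] b  →  (b | 0);  E1 = ((((b | 0) | (1 ^ 0)) & 1) ^ (~ d))
7. [xor_false ←] (b | 0)  →  ((b | 0) ^ 0);  E1 = (((((b | 0) ^ 0) | (1 ^ 0)) & 1) ^ (~ d))
8. [not_not ←] 0  →  (~ (~ 0));  this is E2

YES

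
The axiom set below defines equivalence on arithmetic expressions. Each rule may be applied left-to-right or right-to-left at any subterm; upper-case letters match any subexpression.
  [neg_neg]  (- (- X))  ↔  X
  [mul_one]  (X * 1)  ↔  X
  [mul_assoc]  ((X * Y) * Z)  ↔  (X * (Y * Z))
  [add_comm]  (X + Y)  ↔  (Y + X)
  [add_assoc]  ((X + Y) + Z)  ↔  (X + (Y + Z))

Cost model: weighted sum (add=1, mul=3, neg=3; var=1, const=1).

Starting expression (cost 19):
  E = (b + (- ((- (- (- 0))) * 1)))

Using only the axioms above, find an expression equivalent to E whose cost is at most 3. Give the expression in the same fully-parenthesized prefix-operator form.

(b + 0)   [cost 3]

1. [neg_neg →] (- (- (- 0)))  →  (- 0);  E = (b + (- ((- 0) * 1)))
2. [mul_one →] ((- 0) * 1)  →  (- 0);  E = (b + (- (- 0)))
3. [neg_neg →] (- (- 0))  →  0;  cost 3 ≤ 3, done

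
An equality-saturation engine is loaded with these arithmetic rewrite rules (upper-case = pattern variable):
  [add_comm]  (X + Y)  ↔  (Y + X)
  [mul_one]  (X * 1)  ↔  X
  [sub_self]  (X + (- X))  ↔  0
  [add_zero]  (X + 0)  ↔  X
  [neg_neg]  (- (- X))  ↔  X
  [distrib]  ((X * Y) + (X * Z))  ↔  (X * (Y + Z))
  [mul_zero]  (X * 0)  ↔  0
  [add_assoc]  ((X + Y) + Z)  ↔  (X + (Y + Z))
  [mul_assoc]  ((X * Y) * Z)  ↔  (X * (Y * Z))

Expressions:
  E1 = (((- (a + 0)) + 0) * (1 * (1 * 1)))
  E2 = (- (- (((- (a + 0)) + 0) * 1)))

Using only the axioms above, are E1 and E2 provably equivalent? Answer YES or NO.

YES

step 1: add_zero (→) rewrites (a + 0) into a, now (((- a) + 0) * (1 * (1 * 1)))
step 2: add_zero (→) rewrites ((- a) + 0) into (- a), now ((- a) * (1 * (1 * 1)))
step 3: mul_one (→) rewrites (1 * 1) into 1, now ((- a) * (1 * 1))
step 4: mul_one (→) rewrites (1 * 1) into 1, now ((- a) * 1)
step 5: add_zero (←) rewrites a into (a + 0), now ((- (a + 0)) * 1)
step 6: neg_neg (←) rewrites ((- (a + 0)) * 1) into (- (- ((- (a + 0)) * 1)))
step 7: add_zero (←) rewrites (- (a + 0)) into ((- (a + 0)) + 0), which is E2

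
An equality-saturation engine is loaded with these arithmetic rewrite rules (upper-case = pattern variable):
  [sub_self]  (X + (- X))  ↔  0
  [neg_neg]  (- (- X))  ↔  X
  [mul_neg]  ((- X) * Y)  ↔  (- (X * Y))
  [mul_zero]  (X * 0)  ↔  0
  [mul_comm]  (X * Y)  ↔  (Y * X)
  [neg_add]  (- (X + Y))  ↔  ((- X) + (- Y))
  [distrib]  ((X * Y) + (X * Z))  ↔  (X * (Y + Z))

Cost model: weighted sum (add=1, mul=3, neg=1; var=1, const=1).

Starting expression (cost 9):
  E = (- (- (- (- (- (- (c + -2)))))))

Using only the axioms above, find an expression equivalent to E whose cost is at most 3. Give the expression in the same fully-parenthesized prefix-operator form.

1. [neg_neg →] (- (- (- (c + -2))))  →  (- (c + -2));  E = (- (- (- (- (c + -2)))))
2. [neg_neg →] (- (- (c + -2)))  →  (c + -2);  E = (- (- (c + -2)))
3. [neg_neg →] (- (- (c + -2)))  →  (c + -2);  cost 3 ≤ 3, done

(c + -2)   [cost 3]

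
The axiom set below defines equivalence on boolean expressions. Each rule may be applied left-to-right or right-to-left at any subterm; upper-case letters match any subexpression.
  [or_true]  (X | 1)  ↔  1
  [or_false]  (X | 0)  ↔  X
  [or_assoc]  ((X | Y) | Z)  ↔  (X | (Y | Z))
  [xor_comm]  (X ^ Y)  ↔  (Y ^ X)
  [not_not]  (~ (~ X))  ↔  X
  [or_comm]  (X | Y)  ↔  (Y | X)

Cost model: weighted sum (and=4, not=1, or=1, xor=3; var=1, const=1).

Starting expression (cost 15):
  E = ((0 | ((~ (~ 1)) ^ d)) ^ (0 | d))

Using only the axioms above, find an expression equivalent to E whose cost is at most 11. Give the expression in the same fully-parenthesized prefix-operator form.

(1) (0 | ((~ (~ 1)) ^ d))  =[or_comm →]=  (((~ (~ 1)) ^ d) | 0)    ⊢ ((((~ (~ 1)) ^ d) | 0) ^ (0 | d))
(2) (~ (~ 1))  =[not_not →]=  1    ⊢ (((1 ^ d) | 0) ^ (0 | d))
(3) ((1 ^ d) | 0)  =[or_false →]=  (1 ^ d)    ⊢ cost 11, within 11

((1 ^ d) ^ (0 | d))   [cost 11]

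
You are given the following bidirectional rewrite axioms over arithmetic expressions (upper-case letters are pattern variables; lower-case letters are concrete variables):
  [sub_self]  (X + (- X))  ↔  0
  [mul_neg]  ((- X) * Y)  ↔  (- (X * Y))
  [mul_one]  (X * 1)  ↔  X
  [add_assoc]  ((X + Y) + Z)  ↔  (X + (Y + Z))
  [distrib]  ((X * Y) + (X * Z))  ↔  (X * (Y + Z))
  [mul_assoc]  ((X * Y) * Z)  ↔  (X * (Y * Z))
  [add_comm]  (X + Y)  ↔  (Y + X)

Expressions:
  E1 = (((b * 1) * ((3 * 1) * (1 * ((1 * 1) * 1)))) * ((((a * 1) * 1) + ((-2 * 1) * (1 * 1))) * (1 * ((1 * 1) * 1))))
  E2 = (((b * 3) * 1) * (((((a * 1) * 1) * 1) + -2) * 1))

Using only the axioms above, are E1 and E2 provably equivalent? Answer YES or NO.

step 1: mul_one (→) rewrites (1 * 1) into 1, now (((b * 1) * ((3 * 1) * (1 * (1 * 1)))) * ((((a * 1) * 1) + ((-2 * 1) * (1 * 1))) * (1 * ((1 * 1) * 1))))
step 2: mul_one (→) rewrites (b * 1) into b, now ((b * ((3 * 1) * (1 * (1 * 1)))) * ((((a * 1) * 1) + ((-2 * 1) * (1 * 1))) * (1 * ((1 * 1) * 1))))
step 3: mul_one (→) rewrites (1 * 1) into 1, now ((b * ((3 * 1) * (1 * (1 * 1)))) * ((((a * 1) * 1) + ((-2 * 1) * 1)) * (1 * ((1 * 1) * 1))))
step 4: mul_one (→) rewrites ((1 * 1) * 1) into (1 * 1), now ((b * ((3 * 1) * (1 * (1 * 1)))) * ((((a * 1) * 1) + ((-2 * 1) * 1)) * (1 * (1 * 1))))
step 5: mul_one (→) rewrites (1 * 1) into 1, now ((b * ((3 * 1) * (1 * 1))) * ((((a * 1) * 1) + ((-2 * 1) * 1)) * (1 * (1 * 1))))
step 6: mul_one (→) rewrites (1 * 1) into 1, now ((b * ((3 * 1) * (1 * 1))) * ((((a * 1) * 1) + ((-2 * 1) * 1)) * (1 * 1)))
step 7: mul_one (→) rewrites (3 * 1) into 3, now ((b * (3 * (1 * 1))) * ((((a * 1) * 1) + ((-2 * 1) * 1)) * (1 * 1)))
step 8: mul_one (→) rewrites (1 * 1) into 1, now ((b * (3 * 1)) * ((((a * 1) * 1) + ((-2 * 1) * 1)) * (1 * 1)))
step 9: mul_one (→) rewrites (1 * 1) into 1, now ((b * (3 * 1)) * ((((a * 1) * 1) + ((-2 * 1) * 1)) * 1))
step 10: mul_one (→) rewrites ((((a * 1) * 1) + ((-2 * 1) * 1)) * 1) into (((a * 1) * 1) + ((-2 * 1) * 1)), now ((b * (3 * 1)) * (((a * 1) * 1) + ((-2 * 1) * 1)))
step 11: mul_one (→) rewrites (3 * 1) into 3, now ((b * 3) * (((a * 1) * 1) + ((-2 * 1) * 1)))
step 12: mul_one (→) rewrites (a * 1) into a, now ((b * 3) * ((a * 1) + ((-2 * 1) * 1)))
step 13: mul_one (→) rewrites (-2 * 1) into -2, now ((b * 3) * ((a * 1) + (-2 * 1)))
step 14: mul_one (→) rewrites (a * 1) into a, now ((b * 3) * (a + (-2 * 1)))
step 15: mul_one (→) rewrites (-2 * 1) into -2, now ((b * 3) * (a + -2))
step 16: mul_one (←) rewrites a into (a * 1), now ((b * 3) * ((a * 1) + -2))
step 17: mul_one (←) rewrites ((a * 1) + -2) into (((a * 1) + -2) * 1), now ((b * 3) * (((a * 1) + -2) * 1))
step 18: mul_one (←) rewrites (b * 3) into ((b * 3) * 1), now (((b * 3) * 1) * (((a * 1) + -2) * 1))
step 19: mul_one (←) rewrites a into (a * 1), now (((b * 3) * 1) * ((((a * 1) * 1) + -2) * 1))
step 20: mul_one (←) rewrites (a * 1) into ((a * 1) * 1), which is E2

YES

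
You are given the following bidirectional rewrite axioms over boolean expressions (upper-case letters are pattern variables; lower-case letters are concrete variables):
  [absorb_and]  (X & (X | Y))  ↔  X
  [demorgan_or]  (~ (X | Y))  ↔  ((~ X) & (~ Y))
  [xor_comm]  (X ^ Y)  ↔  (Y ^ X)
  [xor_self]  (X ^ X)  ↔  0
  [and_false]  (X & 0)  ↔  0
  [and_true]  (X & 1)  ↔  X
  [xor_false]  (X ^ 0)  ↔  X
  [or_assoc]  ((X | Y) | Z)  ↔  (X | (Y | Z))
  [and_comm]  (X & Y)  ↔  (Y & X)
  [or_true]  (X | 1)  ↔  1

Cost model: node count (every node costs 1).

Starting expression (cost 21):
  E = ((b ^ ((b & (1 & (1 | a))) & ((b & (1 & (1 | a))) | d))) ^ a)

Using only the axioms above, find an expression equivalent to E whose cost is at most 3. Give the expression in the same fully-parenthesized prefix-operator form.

step 1: absorb_and (→) rewrites ((b & (1 & (1 | a))) & ((b & (1 & (1 | a))) | d)) into (b & (1 & (1 | a))), now ((b ^ (b & (1 & (1 | a)))) ^ a)
step 2: absorb_and (→) rewrites (1 & (1 | a)) into 1, now ((b ^ (b & 1)) ^ a)
step 3: and_true (→) rewrites (b & 1) into b, now ((b ^ b) ^ a)
step 4: xor_self (→) rewrites (b ^ b) into 0, reaching cost 3 (bound 3)

(0 ^ a)   [cost 3]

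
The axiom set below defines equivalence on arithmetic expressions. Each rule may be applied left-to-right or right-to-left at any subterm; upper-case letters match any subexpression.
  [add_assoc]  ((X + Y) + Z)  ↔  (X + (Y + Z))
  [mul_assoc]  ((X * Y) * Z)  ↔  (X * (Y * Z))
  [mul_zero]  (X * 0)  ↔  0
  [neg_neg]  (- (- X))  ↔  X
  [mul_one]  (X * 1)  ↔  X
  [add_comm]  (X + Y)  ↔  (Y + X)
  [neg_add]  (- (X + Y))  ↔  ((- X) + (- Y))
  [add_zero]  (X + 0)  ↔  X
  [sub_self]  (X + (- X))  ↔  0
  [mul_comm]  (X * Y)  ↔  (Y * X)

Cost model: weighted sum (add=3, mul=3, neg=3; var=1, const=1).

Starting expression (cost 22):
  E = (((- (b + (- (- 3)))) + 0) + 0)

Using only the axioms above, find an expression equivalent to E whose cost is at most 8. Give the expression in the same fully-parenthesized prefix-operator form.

1. [add_zero →] ((- (b + (- (- 3)))) + 0)  →  (- (b + (- (- 3))));  E = ((- (b + (- (- 3)))) + 0)
2. [add_zero →] ((- (b + (- (- 3)))) + 0)  →  (- (b + (- (- 3))))
3. [neg_neg →] (- (- 3))  →  3;  cost 8 ≤ 8, done

(- (b + 3))   [cost 8]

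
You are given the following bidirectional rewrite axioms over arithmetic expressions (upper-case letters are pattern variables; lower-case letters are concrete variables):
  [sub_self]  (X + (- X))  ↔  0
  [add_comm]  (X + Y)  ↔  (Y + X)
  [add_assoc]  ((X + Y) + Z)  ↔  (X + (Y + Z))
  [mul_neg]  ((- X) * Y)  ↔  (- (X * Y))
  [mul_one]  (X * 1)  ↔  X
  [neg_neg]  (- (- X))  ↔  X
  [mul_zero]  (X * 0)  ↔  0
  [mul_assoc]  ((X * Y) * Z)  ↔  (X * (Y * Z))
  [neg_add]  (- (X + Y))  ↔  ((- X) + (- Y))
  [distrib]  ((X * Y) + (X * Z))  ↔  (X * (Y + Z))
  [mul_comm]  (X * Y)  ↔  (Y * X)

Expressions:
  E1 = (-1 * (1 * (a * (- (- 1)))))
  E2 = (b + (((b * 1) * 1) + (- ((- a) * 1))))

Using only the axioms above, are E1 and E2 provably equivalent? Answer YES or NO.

NO

All listed rules preserve value, hence provable equivalence implies equal values everywhere; look for a separating assignment.
a=0, b=1 gives E1 ↦ 0, E2 ↦ 2; values differ ⇒ not provably equivalent.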